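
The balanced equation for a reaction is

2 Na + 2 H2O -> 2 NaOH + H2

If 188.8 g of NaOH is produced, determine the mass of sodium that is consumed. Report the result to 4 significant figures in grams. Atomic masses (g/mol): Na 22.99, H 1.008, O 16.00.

108.5 g

M(NaOH) = 22.99 + 16.00 + 1.008 = 39.998 g/mol.
M(Na) = 22.99 g/mol.
n(NaOH) = 188.80 g / 39.998 g/mol = 4.7202 mol.
From the equation the NaOH:Na mole ratio is 2:2, so n(Na) = 4.7202 × 2/2 = 4.7202 mol.
Mass of Na = 4.7202 mol × 22.99 g/mol = 108.52 g.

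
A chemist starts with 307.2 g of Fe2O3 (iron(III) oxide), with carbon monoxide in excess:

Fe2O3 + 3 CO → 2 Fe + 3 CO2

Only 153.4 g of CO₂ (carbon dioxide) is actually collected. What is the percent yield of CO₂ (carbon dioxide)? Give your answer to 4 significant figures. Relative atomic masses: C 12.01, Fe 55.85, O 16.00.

60.40 %

M(Fe2O3) = 2(55.85) + 3(16.00) = 159.70 g/mol.
M(CO2) = 12.01 + 2(16.00) = 44.01 g/mol.
n(Fe2O3) = 307.20 g / 159.70 g/mol = 1.9236 mol.
From the equation the Fe2O3:CO2 mole ratio is 1:3, so n(CO2) = 1.9236 × 3/1 = 5.7708 mol.
Mass of CO2 = 5.7708 mol × 44.01 g/mol = 253.97 g.
This is the theoretical yield. Percent yield = 153.4 g / 253.97 g × 100% = 60.400%.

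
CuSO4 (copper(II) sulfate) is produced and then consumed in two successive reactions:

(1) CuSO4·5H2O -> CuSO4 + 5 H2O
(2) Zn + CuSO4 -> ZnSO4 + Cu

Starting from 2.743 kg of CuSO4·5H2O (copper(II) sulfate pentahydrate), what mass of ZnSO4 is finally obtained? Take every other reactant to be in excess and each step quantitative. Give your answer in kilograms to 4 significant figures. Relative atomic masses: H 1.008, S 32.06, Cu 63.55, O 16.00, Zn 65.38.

1.774 kg

M(CuSO4·5H2O) = 63.55 + 32.06 + 9(16.00) + 10(1.008) = 249.69 g/mol.
M(ZnSO4) = 65.38 + 32.06 + 4(16.00) = 161.44 g/mol.
2.743 kg = 2743.0 g.
n(CuSO4·5H2O) = 2743.0 / 249.69 = 10.986 mol.
Step 1 gives a 1:1 ratio of CuSO4·5H2O to CuSO4, so n(CuSO4) = 10.986 mol.
In step 2 the CuSO4:ZnSO4 ratio is 1:1, so n(ZnSO4) = 10.986 mol.
Mass of ZnSO4 = 10.986 × 161.44 = 1773.5 g = 1.774 kg.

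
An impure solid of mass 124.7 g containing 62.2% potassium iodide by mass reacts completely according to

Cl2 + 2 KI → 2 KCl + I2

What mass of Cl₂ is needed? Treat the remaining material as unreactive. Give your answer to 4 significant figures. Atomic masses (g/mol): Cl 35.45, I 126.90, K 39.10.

16.56 g

Mass of pure KI = 124.7 g × 0.622 = 77.563 g.
M(KI) = 39.10 + 126.90 = 166.00 g/mol.
M(Cl2) = 2(35.45) = 70.90 g/mol.
n(KI) = 77.563 g / 166.00 g/mol = 0.46725 mol.
From the equation the KI:Cl2 mole ratio is 2:1, so n(Cl2) = 0.46725 × 1/2 = 0.23362 mol.
Mass of Cl2 = 0.23362 mol × 70.90 g/mol = 16.564 g.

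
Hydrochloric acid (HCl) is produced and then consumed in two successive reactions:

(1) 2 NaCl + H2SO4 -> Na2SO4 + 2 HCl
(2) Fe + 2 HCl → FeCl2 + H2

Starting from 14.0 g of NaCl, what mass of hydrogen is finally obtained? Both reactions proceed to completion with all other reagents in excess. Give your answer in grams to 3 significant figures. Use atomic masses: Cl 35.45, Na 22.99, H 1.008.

M(NaCl) = 22.99 + 35.45 = 58.44 g/mol.
M(H2) = 2(1.008) = 2.016 g/mol.
n(NaCl) = 14.00 / 58.44 = 0.2396 mol.
Step 1 gives a 2:2 ratio of NaCl to HCl, so n(HCl) = 0.2396 mol.
In step 2 the HCl:H2 ratio is 2:1, so n(H2) = 0.1198 mol.
Mass of H2 = 0.1198 × 2.016 = 0.2415 g.

0.241 g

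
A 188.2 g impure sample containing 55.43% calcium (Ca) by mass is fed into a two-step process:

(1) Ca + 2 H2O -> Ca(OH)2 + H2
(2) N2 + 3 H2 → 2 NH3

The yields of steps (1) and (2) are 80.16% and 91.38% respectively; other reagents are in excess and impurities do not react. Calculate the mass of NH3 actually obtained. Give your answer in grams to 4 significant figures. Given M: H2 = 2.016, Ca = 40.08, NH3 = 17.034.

Pure Ca = 188.2 × 0.5543 = 104.32 g.
n(Ca) = 104.32 / 40.08 = 2.6028 mol.
Step 1 (Ca:H2 = 1:1): theoretical n(H2) = 2.6028 mol; at 80.16% yield, n(H2) = 2.0864 mol.
Step 2 (H2:NH3 = 3:2): theoretical n(NH3) = 1.3909 mol, so theoretical mass = 1.3909 × 17.034 = 23.693 g.
At 91.38% yield, actual mass of NH3 = 23.693 × 0.9138 = 21.651 g.

21.65 g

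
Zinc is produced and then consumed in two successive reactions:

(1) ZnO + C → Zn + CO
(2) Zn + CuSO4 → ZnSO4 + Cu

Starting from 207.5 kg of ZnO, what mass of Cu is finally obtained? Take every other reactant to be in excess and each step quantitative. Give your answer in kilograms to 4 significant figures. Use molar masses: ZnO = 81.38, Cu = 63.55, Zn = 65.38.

162.0 kg

207.5 kg = 207500 g.
n(ZnO) = 207500 / 81.38 = 2549.8 mol.
Step 1 gives a 1:1 ratio of ZnO to Zn, so n(Zn) = 2549.8 mol.
In step 2 the Zn:Cu ratio is 1:1, so n(Cu) = 2549.8 mol.
Mass of Cu = 2549.8 × 63.55 = 162040 g = 162.0 kg.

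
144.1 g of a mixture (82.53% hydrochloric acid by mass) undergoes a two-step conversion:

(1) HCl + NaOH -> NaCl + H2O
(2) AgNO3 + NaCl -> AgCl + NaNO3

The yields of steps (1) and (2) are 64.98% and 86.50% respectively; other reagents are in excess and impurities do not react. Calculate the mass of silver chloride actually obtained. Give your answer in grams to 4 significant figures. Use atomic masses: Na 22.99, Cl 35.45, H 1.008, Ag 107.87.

Pure HCl = 144.1 × 0.8253 = 118.93 g.
M(HCl) = 1.008 + 35.45 = 36.458 g/mol.
M(AgCl) = 107.87 + 35.45 = 143.32 g/mol.
n(HCl) = 118.93 / 36.458 = 3.2620 mol.
Step 1 (HCl:NaCl = 1:1): theoretical n(NaCl) = 3.2620 mol; at 64.98% yield, n(NaCl) = 2.1196 mol.
Step 2 (NaCl:AgCl = 1:1): theoretical n(AgCl) = 2.1196 mol, so theoretical mass = 2.1196 × 143.32 = 303.79 g.
At 86.50% yield, actual mass of AgCl = 303.79 × 0.8650 = 262.78 g.

262.8 g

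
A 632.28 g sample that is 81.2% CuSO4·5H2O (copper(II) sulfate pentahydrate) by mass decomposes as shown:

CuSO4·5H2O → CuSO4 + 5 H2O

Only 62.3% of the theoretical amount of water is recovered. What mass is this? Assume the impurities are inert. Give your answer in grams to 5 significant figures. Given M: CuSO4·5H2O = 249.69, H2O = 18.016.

Pure CuSO4·5H2O available = 632.28 g × 0.812 = 513.411 g.
n(CuSO4·5H2O) = 513.411 g / 249.69 g/mol = 2.05620 mol.
From the equation the CuSO4·5H2O:H2O mole ratio is 1:5, so n(H2O) = 2.05620 × 5/1 = 10.2810 mol.
Mass of H2O = 10.2810 mol × 18.016 g/mol = 185.222 g.
Actual mass collected = 185.222 g × 0.623 = 115.393 g.

115.39 g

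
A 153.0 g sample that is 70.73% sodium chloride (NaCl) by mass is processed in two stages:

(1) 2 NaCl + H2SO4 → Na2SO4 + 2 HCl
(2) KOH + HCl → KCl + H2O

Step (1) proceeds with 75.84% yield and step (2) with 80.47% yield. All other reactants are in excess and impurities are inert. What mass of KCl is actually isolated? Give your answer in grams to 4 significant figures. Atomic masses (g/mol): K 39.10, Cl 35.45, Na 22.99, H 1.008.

Pure NaCl = 153.0 × 0.7073 = 108.22 g.
M(NaCl) = 22.99 + 35.45 = 58.44 g/mol.
M(KCl) = 39.10 + 35.45 = 74.55 g/mol.
n(NaCl) = 108.22 / 58.44 = 1.8518 mol.
Step 1 (NaCl:HCl = 2:2): theoretical n(HCl) = 1.8518 mol; at 75.84% yield, n(HCl) = 1.4044 mol.
Step 2 (HCl:KCl = 1:1): theoretical n(KCl) = 1.4044 mol, so theoretical mass = 1.4044 × 74.55 = 104.70 g.
At 80.47% yield, actual mass of KCl = 104.70 × 0.8047 = 84.249 g.

84.25 g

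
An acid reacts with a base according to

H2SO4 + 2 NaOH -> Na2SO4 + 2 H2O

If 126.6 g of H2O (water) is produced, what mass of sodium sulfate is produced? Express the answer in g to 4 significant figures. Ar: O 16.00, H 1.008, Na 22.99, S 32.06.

499.1 g

M(H2O) = 2(1.008) + 16.00 = 18.016 g/mol.
M(Na2SO4) = 2(22.99) + 32.06 + 4(16.00) = 142.04 g/mol.
n(H2O) = 126.60 g / 18.016 g/mol = 7.0271 mol.
From the equation the H2O:Na2SO4 mole ratio is 2:1, so n(Na2SO4) = 7.0271 × 1/2 = 3.5135 mol.
Mass of Na2SO4 = 3.5135 mol × 142.04 g/mol = 499.06 g.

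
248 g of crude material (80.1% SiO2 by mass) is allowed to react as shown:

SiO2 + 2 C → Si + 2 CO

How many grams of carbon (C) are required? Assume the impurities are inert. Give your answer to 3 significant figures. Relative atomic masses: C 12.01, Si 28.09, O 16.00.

Mass of pure SiO2 = 248 g × 0.801 = 198.6 g.
M(SiO2) = 28.09 + 2(16.00) = 60.09 g/mol.
M(C) = 12.01 g/mol.
n(SiO2) = 198.6 g / 60.09 g/mol = 3.306 mol.
From the equation the SiO2:C mole ratio is 1:2, so n(C) = 3.306 × 2/1 = 6.612 mol.
Mass of C = 6.612 mol × 12.01 g/mol = 79.41 g.

79.4 g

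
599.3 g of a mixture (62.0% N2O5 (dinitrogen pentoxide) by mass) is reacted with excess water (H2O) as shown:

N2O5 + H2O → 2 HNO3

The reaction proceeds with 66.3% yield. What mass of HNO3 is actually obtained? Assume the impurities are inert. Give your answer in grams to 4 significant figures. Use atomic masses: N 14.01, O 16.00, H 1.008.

287.4 g

Pure N2O5 available = 599.3 g × 0.620 = 371.57 g.
M(N2O5) = 2(14.01) + 5(16.00) = 108.02 g/mol.
M(HNO3) = 1.008 + 14.01 + 3(16.00) = 63.018 g/mol.
n(N2O5) = 371.57 g / 108.02 g/mol = 3.4398 mol.
From the equation the N2O5:HNO3 mole ratio is 1:2, so n(HNO3) = 3.4398 × 2/1 = 6.8796 mol.
Mass of HNO3 = 6.8796 mol × 63.018 g/mol = 433.54 g.
Actual mass collected = 433.54 g × 0.663 = 287.44 g.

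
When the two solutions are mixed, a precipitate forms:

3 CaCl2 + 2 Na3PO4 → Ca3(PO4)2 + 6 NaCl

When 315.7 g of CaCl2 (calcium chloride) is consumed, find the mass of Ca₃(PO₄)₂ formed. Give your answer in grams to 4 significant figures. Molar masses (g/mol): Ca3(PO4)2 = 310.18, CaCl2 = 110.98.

n(CaCl2) = 315.70 g / 110.98 g/mol = 2.8447 mol.
From the equation the CaCl2:Ca3(PO4)2 mole ratio is 3:1, so n(Ca3(PO4)2) = 2.8447 × 1/3 = 0.94822 mol.
Mass of Ca3(PO4)2 = 0.94822 mol × 310.18 g/mol = 294.12 g.

294.1 g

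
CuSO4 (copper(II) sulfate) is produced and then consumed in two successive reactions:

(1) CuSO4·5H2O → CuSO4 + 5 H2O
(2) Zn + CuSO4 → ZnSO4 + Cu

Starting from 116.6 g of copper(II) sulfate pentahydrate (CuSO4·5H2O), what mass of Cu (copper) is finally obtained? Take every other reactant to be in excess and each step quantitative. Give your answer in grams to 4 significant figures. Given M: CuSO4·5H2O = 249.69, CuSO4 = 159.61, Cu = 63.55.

29.68 g

n(CuSO4·5H2O) = 116.60 / 249.69 = 0.46698 mol.
Step 1 gives a 1:1 ratio of CuSO4·5H2O to CuSO4, so n(CuSO4) = 0.46698 mol.
In step 2 the CuSO4:Cu ratio is 1:1, so n(Cu) = 0.46698 mol.
Mass of Cu = 0.46698 × 63.55 = 29.677 g.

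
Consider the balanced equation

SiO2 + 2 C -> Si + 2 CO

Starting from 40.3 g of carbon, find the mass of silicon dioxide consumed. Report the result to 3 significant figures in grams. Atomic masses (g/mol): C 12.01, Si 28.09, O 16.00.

M(C) = 12.01 g/mol.
M(SiO2) = 28.09 + 2(16.00) = 60.09 g/mol.
n(C) = 40.30 g / 12.01 g/mol = 3.356 mol.
From the equation the C:SiO2 mole ratio is 2:1, so n(SiO2) = 3.356 × 1/2 = 1.678 mol.
Mass of SiO2 = 1.678 mol × 60.09 g/mol = 100.8 g.

101 g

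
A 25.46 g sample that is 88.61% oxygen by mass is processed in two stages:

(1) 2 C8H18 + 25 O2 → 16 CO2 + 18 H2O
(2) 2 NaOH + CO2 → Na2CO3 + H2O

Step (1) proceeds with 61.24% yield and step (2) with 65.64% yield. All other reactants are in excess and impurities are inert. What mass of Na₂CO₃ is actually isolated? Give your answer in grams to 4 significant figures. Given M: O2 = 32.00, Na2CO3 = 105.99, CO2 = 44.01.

19.22 g

Pure O2 = 25.46 × 0.8861 = 22.560 g.
n(O2) = 22.560 / 32.00 = 0.70500 mol.
Step 1 (O2:CO2 = 25:16): theoretical n(CO2) = 0.45120 mol; at 61.24% yield, n(CO2) = 0.27632 mol.
Step 2 (CO2:Na2CO3 = 1:1): theoretical n(Na2CO3) = 0.27632 mol, so theoretical mass = 0.27632 × 105.99 = 29.287 g.
At 65.64% yield, actual mass of Na2CO3 = 29.287 × 0.6564 = 19.224 g.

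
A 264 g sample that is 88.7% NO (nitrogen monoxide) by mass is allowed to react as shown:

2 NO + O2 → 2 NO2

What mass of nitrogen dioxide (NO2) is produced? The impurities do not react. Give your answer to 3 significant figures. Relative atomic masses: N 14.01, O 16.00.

359 g

Mass of pure NO = 264 g × 0.887 = 234.2 g.
M(NO) = 14.01 + 16.00 = 30.01 g/mol.
M(NO2) = 14.01 + 2(16.00) = 46.01 g/mol.
n(NO) = 234.2 g / 30.01 g/mol = 7.803 mol.
From the equation the NO:NO2 mole ratio is 2:2, so n(NO2) = 7.803 × 2/2 = 7.803 mol.
Mass of NO2 = 7.803 mol × 46.01 g/mol = 359.0 g.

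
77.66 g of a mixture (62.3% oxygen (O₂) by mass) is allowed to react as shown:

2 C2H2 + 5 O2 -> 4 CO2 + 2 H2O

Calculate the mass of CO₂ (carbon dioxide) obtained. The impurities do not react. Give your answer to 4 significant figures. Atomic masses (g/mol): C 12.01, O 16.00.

53.23 g

Mass of pure O2 = 77.66 g × 0.623 = 48.382 g.
M(O2) = 2(16.00) = 32.00 g/mol.
M(CO2) = 12.01 + 2(16.00) = 44.01 g/mol.
n(O2) = 48.382 g / 32.00 g/mol = 1.5119 mol.
From the equation the O2:CO2 mole ratio is 5:4, so n(CO2) = 1.5119 × 4/5 = 1.2096 mol.
Mass of CO2 = 1.2096 mol × 44.01 g/mol = 53.232 g.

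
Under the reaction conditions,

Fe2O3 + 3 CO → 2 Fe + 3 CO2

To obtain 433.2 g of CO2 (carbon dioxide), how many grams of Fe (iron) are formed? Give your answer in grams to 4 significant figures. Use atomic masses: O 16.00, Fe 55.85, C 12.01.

M(CO2) = 12.01 + 2(16.00) = 44.01 g/mol.
M(Fe) = 55.85 g/mol.
n(CO2) = 433.20 g / 44.01 g/mol = 9.8432 mol.
From the equation the CO2:Fe mole ratio is 3:2, so n(Fe) = 9.8432 × 2/3 = 6.5621 mol.
Mass of Fe = 6.5621 mol × 55.85 g/mol = 366.50 g.

366.5 g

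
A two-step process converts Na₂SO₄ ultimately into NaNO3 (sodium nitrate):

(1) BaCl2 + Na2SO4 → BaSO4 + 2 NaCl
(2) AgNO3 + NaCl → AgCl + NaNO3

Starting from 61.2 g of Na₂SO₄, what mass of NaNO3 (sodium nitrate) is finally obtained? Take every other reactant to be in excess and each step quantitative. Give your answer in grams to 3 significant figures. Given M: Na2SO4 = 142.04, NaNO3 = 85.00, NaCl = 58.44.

n(Na2SO4) = 61.20 / 142.04 = 0.4309 mol.
Step 1 gives a 1:2 ratio of Na2SO4 to NaCl, so n(NaCl) = 0.8617 mol.
In step 2 the NaCl:NaNO3 ratio is 1:1, so n(NaNO3) = 0.8617 mol.
Mass of NaNO3 = 0.8617 × 85.00 = 73.25 g.

73.2 g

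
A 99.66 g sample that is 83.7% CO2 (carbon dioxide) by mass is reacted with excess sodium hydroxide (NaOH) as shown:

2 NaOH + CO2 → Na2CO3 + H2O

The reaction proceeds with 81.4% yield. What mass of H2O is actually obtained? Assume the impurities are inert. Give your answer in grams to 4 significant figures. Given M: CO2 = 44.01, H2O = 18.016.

Pure CO2 available = 99.66 g × 0.837 = 83.415 g.
n(CO2) = 83.415 g / 44.01 g/mol = 1.8954 mol.
From the equation the CO2:H2O mole ratio is 1:1, so n(H2O) = 1.8954 × 1/1 = 1.8954 mol.
Mass of H2O = 1.8954 mol × 18.016 g/mol = 34.147 g.
Actual mass collected = 34.147 g × 0.814 = 27.796 g.

27.80 g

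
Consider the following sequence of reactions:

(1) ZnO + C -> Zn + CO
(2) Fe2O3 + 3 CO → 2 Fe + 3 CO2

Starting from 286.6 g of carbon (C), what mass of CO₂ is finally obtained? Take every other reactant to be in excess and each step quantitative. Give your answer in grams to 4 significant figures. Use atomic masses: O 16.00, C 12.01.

M(C) = 12.01 g/mol.
M(CO2) = 12.01 + 2(16.00) = 44.01 g/mol.
n(C) = 286.60 / 12.01 = 23.863 mol.
Step 1 gives a 1:1 ratio of C to CO, so n(CO) = 23.863 mol.
In step 2 the CO:CO2 ratio is 3:3, so n(CO2) = 23.863 mol.
Mass of CO2 = 23.863 × 44.01 = 1050.2 g.

1050 g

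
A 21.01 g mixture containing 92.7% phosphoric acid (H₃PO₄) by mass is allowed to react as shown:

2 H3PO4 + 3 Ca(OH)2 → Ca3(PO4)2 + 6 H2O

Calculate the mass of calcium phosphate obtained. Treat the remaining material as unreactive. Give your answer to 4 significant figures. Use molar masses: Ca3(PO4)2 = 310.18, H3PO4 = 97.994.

Mass of pure H3PO4 = 21.01 g × 0.927 = 19.476 g.
n(H3PO4) = 19.476 g / 97.994 g/mol = 0.19875 mol.
From the equation the H3PO4:Ca3(PO4)2 mole ratio is 2:1, so n(Ca3(PO4)2) = 0.19875 × 1/2 = 0.099375 mol.
Mass of Ca3(PO4)2 = 0.099375 mol × 310.18 g/mol = 30.824 g.

30.82 g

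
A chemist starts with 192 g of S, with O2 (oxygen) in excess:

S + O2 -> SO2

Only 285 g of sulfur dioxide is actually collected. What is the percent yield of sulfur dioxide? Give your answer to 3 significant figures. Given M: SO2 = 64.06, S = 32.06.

74.3 %

n(S) = 192.0 g / 32.06 g/mol = 5.989 mol.
From the equation the S:SO2 mole ratio is 1:1, so n(SO2) = 5.989 × 1/1 = 5.989 mol.
Mass of SO2 = 5.989 mol × 64.06 g/mol = 383.6 g.
This is the theoretical yield. Percent yield = 285 g / 383.6 g × 100% = 74.29%.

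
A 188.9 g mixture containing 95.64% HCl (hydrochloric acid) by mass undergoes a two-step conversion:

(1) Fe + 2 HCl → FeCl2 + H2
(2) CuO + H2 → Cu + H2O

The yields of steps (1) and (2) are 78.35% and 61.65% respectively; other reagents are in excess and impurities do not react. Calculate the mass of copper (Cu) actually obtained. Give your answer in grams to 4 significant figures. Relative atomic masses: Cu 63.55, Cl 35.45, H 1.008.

Pure HCl = 188.9 × 0.9564 = 180.66 g.
M(HCl) = 1.008 + 35.45 = 36.458 g/mol.
M(Cu) = 63.55 g/mol.
n(HCl) = 180.66 / 36.458 = 4.9554 mol.
Step 1 (HCl:H2 = 2:1): theoretical n(H2) = 2.4777 mol; at 78.35% yield, n(H2) = 1.9413 mol.
Step 2 (H2:Cu = 1:1): theoretical n(Cu) = 1.9413 mol, so theoretical mass = 1.9413 × 63.55 = 123.37 g.
At 61.65% yield, actual mass of Cu = 123.37 × 0.6165 = 76.056 g.

76.06 g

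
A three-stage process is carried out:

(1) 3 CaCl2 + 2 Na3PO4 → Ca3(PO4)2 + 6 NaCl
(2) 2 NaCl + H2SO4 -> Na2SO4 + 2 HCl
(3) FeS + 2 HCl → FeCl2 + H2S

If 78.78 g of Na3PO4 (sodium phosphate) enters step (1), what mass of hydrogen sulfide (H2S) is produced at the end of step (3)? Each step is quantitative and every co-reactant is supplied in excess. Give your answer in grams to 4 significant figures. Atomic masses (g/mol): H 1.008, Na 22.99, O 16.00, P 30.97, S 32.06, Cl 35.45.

M(Na3PO4) = 3(22.99) + 30.97 + 4(16.00) = 163.94 g/mol.
M(H2S) = 2(1.008) + 32.06 = 34.076 g/mol.
n(Na3PO4) = 78.78 / 163.94 = 0.48054 mol.
Reaction (1): Na3PO4→NaCl ratio 2:6 ⇒ n(NaCl) = 1.4416 mol.
Reaction (2): NaCl→HCl ratio 2:2 ⇒ n(HCl) = 1.4416 mol.
Reaction (3): HCl→H2S ratio 2:1 ⇒ n(H2S) = 0.72081 mol.
Mass of H2S = 0.72081 × 34.076 = 24.562 g.

24.56 g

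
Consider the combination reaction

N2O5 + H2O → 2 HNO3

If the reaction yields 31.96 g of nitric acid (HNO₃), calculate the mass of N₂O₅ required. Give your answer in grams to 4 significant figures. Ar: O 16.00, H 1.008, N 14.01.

27.39 g

M(HNO3) = 1.008 + 14.01 + 3(16.00) = 63.018 g/mol.
M(N2O5) = 2(14.01) + 5(16.00) = 108.02 g/mol.
n(HNO3) = 31.960 g / 63.018 g/mol = 0.50716 mol.
From the equation the HNO3:N2O5 mole ratio is 2:1, so n(N2O5) = 0.50716 × 1/2 = 0.25358 mol.
Mass of N2O5 = 0.25358 mol × 108.02 g/mol = 27.392 g.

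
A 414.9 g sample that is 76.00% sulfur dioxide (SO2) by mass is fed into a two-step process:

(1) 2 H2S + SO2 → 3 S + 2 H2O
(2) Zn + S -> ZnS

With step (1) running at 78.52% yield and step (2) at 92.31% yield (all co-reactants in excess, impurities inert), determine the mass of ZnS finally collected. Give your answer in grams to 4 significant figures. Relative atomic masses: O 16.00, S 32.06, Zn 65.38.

1043 g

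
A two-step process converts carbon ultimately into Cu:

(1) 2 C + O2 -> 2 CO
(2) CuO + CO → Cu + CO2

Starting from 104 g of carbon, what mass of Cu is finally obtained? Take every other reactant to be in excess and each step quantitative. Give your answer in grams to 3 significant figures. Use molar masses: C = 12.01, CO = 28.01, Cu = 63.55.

n(C) = 104.0 / 12.01 = 8.659 mol.
Step 1 gives a 2:2 ratio of C to CO, so n(CO) = 8.659 mol.
In step 2 the CO:Cu ratio is 1:1, so n(Cu) = 8.659 mol.
Mass of Cu = 8.659 × 63.55 = 550.3 g.

550 g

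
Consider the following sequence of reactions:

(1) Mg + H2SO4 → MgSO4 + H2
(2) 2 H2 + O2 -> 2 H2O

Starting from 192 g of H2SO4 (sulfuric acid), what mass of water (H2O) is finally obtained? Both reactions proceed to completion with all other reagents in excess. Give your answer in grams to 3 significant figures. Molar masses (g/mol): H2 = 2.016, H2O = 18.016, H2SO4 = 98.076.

35.3 g

n(H2SO4) = 192.0 / 98.076 = 1.958 mol.
Step 1 gives a 1:1 ratio of H2SO4 to H2, so n(H2) = 1.958 mol.
In step 2 the H2:H2O ratio is 2:2, so n(H2O) = 1.958 mol.
Mass of H2O = 1.958 × 18.016 = 35.27 g.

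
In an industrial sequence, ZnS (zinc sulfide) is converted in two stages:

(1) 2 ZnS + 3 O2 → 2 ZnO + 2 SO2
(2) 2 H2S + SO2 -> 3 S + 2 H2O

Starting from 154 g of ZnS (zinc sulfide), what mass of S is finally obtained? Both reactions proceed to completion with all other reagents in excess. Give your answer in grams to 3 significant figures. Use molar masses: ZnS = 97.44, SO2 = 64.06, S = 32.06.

n(ZnS) = 154.0 / 97.44 = 1.580 mol.
Step 1 gives a 2:2 ratio of ZnS to SO2, so n(SO2) = 1.580 mol.
In step 2 the SO2:S ratio is 1:3, so n(S) = 4.741 mol.
Mass of S = 4.741 × 32.06 = 152.0 g.

152 g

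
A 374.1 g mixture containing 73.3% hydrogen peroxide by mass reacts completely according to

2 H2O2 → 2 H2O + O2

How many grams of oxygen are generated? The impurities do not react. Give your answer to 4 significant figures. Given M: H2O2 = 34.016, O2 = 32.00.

129.0 g

Mass of pure H2O2 = 374.1 g × 0.733 = 274.22 g.
n(H2O2) = 274.22 g / 34.016 g/mol = 8.0614 mol.
From the equation the H2O2:O2 mole ratio is 2:1, so n(O2) = 8.0614 × 1/2 = 4.0307 mol.
Mass of O2 = 4.0307 mol × 32.00 g/mol = 128.98 g.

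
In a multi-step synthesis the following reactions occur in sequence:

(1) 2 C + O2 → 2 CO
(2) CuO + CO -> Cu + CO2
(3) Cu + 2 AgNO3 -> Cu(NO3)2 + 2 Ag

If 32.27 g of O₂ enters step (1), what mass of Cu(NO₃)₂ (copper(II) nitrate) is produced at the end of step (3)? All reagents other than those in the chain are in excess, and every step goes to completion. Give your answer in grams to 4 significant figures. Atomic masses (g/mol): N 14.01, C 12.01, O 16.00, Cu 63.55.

M(O2) = 2(16.00) = 32.00 g/mol.
M(Cu(NO3)2) = 63.55 + 2(14.01) + 6(16.00) = 187.57 g/mol.
n(O2) = 32.27 / 32.00 = 1.0084 mol.
Reaction (1): O2→CO ratio 1:2 ⇒ n(CO) = 2.0169 mol.
Reaction (2): CO→Cu ratio 1:1 ⇒ n(Cu) = 2.0169 mol.
Reaction (3): Cu→Cu(NO3)2 ratio 1:1 ⇒ n(Cu(NO3)2) = 2.0169 mol.
Mass of Cu(NO3)2 = 2.0169 × 187.57 = 378.31 g.

378.3 g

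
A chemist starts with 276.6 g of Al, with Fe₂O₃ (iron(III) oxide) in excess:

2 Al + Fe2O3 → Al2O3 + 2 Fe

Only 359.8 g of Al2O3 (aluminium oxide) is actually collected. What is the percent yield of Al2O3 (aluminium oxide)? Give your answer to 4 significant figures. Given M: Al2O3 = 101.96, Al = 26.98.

68.84 %

n(Al) = 276.60 g / 26.98 g/mol = 10.252 mol.
From the equation the Al:Al2O3 mole ratio is 2:1, so n(Al2O3) = 10.252 × 1/2 = 5.1260 mol.
Mass of Al2O3 = 5.1260 mol × 101.96 g/mol = 522.65 g.
This is the theoretical yield. Percent yield = 359.8 g / 522.65 g × 100% = 68.842%.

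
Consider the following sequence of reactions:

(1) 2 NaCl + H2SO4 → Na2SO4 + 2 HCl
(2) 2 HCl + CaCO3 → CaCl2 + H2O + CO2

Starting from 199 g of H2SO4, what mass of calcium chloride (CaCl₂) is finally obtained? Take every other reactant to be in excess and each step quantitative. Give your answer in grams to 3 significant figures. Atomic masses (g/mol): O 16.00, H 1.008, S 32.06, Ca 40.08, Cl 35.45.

M(H2SO4) = 2(1.008) + 32.06 + 4(16.00) = 98.076 g/mol.
M(CaCl2) = 40.08 + 2(35.45) = 110.98 g/mol.
n(H2SO4) = 199.0 / 98.076 = 2.029 mol.
Step 1 gives a 1:2 ratio of H2SO4 to HCl, so n(HCl) = 4.058 mol.
In step 2 the HCl:CaCl2 ratio is 2:1, so n(CaCl2) = 2.029 mol.
Mass of CaCl2 = 2.029 × 110.98 = 225.2 g.

225 g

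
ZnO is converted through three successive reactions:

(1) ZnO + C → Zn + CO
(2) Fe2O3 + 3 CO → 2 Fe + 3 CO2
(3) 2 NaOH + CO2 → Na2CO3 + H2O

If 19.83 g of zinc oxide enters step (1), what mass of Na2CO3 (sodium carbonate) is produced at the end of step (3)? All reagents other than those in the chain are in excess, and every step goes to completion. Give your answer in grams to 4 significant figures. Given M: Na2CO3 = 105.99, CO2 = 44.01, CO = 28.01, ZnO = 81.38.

n(ZnO) = 19.83 / 81.38 = 0.24367 mol.
Reaction (1): ZnO→CO ratio 1:1 ⇒ n(CO) = 0.24367 mol.
Reaction (2): CO→CO2 ratio 3:3 ⇒ n(CO2) = 0.24367 mol.
Reaction (3): CO2→Na2CO3 ratio 1:1 ⇒ n(Na2CO3) = 0.24367 mol.
Mass of Na2CO3 = 0.24367 × 105.99 = 25.827 g.

25.83 g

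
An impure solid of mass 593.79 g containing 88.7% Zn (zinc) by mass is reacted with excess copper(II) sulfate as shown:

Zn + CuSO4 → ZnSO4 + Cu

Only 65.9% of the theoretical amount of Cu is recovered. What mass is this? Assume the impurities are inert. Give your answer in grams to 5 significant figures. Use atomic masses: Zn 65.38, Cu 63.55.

Pure Zn available = 593.79 g × 0.887 = 526.692 g.
M(Zn) = 65.38 g/mol.
M(Cu) = 63.55 g/mol.
n(Zn) = 526.692 g / 65.38 g/mol = 8.05585 mol.
From the equation the Zn:Cu mole ratio is 1:1, so n(Cu) = 8.05585 × 1/1 = 8.05585 mol.
Mass of Cu = 8.05585 mol × 63.55 g/mol = 511.950 g.
Actual mass collected = 511.950 g × 0.659 = 337.375 g.

337.37 g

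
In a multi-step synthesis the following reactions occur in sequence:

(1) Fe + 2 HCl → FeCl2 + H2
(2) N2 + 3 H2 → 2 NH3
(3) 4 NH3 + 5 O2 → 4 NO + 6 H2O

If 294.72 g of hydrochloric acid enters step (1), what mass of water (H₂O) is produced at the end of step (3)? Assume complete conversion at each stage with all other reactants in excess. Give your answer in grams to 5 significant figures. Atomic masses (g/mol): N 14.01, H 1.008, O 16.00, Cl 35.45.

M(HCl) = 1.008 + 35.45 = 36.458 g/mol.
M(H2O) = 2(1.008) + 16.00 = 18.016 g/mol.
n(HCl) = 294.72 / 36.458 = 8.08382 mol.
Reaction (1): HCl→H2 ratio 2:1 ⇒ n(H2) = 4.04191 mol.
Reaction (2): H2→NH3 ratio 3:2 ⇒ n(NH3) = 2.69461 mol.
Reaction (3): NH3→H2O ratio 4:6 ⇒ n(H2O) = 4.04191 mol.
Mass of H2O = 4.04191 × 18.016 = 72.8191 g.

72.819 g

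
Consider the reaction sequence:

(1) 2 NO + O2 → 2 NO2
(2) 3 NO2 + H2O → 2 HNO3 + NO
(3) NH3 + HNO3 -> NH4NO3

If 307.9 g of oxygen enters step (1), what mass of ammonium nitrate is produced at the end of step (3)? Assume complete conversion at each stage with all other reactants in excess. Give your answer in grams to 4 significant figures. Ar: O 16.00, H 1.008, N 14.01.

1027 g

M(O2) = 2(16.00) = 32.00 g/mol.
M(NH4NO3) = 2(14.01) + 4(1.008) + 3(16.00) = 80.052 g/mol.
n(O2) = 307.9 / 32.00 = 9.6219 mol.
Reaction (1): O2→NO2 ratio 1:2 ⇒ n(NO2) = 19.244 mol.
Reaction (2): NO2→HNO3 ratio 3:2 ⇒ n(HNO3) = 12.829 mol.
Reaction (3): HNO3→NH4NO3 ratio 1:1 ⇒ n(NH4NO3) = 12.829 mol.
Mass of NH4NO3 = 12.829 × 80.052 = 1027.0 g.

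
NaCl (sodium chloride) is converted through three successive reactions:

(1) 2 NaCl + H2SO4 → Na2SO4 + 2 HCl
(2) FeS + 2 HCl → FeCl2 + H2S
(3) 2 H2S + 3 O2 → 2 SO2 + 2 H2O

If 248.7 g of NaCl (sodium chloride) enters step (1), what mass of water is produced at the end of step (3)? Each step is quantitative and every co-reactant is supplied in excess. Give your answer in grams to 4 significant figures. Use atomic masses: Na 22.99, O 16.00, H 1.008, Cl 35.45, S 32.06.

38.33 g

M(NaCl) = 22.99 + 35.45 = 58.44 g/mol.
M(H2O) = 2(1.008) + 16.00 = 18.016 g/mol.
n(NaCl) = 248.7 / 58.44 = 4.2556 mol.
Reaction (1): NaCl→HCl ratio 2:2 ⇒ n(HCl) = 4.2556 mol.
Reaction (2): HCl→H2S ratio 2:1 ⇒ n(H2S) = 2.1278 mol.
Reaction (3): H2S→H2O ratio 2:2 ⇒ n(H2O) = 2.1278 mol.
Mass of H2O = 2.1278 × 18.016 = 38.335 g.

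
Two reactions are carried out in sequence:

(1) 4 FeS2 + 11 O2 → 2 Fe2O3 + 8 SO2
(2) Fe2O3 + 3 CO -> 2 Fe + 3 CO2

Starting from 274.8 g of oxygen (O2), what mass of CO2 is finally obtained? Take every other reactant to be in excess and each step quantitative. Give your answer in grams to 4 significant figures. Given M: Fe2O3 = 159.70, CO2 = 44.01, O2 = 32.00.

n(O2) = 274.80 / 32.00 = 8.5875 mol.
Step 1 gives a 11:2 ratio of O2 to Fe2O3, so n(Fe2O3) = 1.5614 mol.
In step 2 the Fe2O3:CO2 ratio is 1:3, so n(CO2) = 4.6841 mol.
Mass of CO2 = 4.6841 × 44.01 = 206.15 g.

206.1 g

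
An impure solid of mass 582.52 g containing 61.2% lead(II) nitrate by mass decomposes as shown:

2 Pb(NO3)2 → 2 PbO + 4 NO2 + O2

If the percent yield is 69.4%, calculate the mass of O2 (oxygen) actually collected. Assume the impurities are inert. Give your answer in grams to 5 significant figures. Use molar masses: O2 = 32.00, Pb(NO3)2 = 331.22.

Pure Pb(NO3)2 available = 582.52 g × 0.612 = 356.502 g.
n(Pb(NO3)2) = 356.502 g / 331.22 g/mol = 1.07633 mol.
From the equation the Pb(NO3)2:O2 mole ratio is 2:1, so n(O2) = 1.07633 × 1/2 = 0.538165 mol.
Mass of O2 = 0.538165 mol × 32.00 g/mol = 17.2213 g.
Actual mass collected = 17.2213 g × 0.694 = 11.9516 g.

11.952 g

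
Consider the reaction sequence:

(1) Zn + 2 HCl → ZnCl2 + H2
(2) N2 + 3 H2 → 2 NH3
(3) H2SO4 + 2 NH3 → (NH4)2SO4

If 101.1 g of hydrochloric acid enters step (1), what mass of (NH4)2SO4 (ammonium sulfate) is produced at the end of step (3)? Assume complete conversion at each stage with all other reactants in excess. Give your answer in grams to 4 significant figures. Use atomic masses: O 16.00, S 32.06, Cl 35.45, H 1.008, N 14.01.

M(HCl) = 1.008 + 35.45 = 36.458 g/mol.
M((NH4)2SO4) = 2(14.01) + 8(1.008) + 32.06 + 4(16.00) = 132.144 g/mol.
n(HCl) = 101.1 / 36.458 = 2.7731 mol.
Reaction (1): HCl→H2 ratio 2:1 ⇒ n(H2) = 1.3865 mol.
Reaction (2): H2→NH3 ratio 3:2 ⇒ n(NH3) = 0.92435 mol.
Reaction (3): NH3→(NH4)2SO4 ratio 2:1 ⇒ n((NH4)2SO4) = 0.46218 mol.
Mass of (NH4)2SO4 = 0.46218 × 132.144 = 61.074 g.

61.07 g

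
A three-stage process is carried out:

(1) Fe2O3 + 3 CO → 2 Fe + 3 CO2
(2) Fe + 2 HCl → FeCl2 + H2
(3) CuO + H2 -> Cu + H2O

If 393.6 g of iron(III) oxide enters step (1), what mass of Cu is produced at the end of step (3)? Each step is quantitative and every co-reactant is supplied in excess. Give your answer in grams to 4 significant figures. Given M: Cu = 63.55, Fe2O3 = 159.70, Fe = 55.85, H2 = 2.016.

n(Fe2O3) = 393.6 / 159.70 = 2.4646 mol.
Reaction (1): Fe2O3→Fe ratio 1:2 ⇒ n(Fe) = 4.9292 mol.
Reaction (2): Fe→H2 ratio 1:1 ⇒ n(H2) = 4.9292 mol.
Reaction (3): H2→Cu ratio 1:1 ⇒ n(Cu) = 4.9292 mol.
Mass of Cu = 4.9292 × 63.55 = 313.25 g.

313.3 g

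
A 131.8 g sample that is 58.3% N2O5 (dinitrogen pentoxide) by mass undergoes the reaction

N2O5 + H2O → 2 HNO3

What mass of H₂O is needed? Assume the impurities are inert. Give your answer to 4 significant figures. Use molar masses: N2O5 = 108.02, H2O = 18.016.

12.82 g

Mass of pure N2O5 = 131.8 g × 0.583 = 76.839 g.
n(N2O5) = 76.839 g / 108.02 g/mol = 0.71134 mol.
From the equation the N2O5:H2O mole ratio is 1:1, so n(H2O) = 0.71134 × 1/1 = 0.71134 mol.
Mass of H2O = 0.71134 mol × 18.016 g/mol = 12.816 g.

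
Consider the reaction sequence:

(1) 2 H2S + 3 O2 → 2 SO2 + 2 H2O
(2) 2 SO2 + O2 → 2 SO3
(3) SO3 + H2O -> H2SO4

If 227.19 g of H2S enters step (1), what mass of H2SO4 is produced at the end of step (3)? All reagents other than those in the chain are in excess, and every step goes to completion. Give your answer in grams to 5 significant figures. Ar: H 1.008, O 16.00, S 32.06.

653.89 g

M(H2S) = 2(1.008) + 32.06 = 34.076 g/mol.
M(H2SO4) = 2(1.008) + 32.06 + 4(16.00) = 98.076 g/mol.
n(H2S) = 227.19 / 34.076 = 6.66716 mol.
Reaction (1): H2S→SO2 ratio 2:2 ⇒ n(SO2) = 6.66716 mol.
Reaction (2): SO2→SO3 ratio 2:2 ⇒ n(SO3) = 6.66716 mol.
Reaction (3): SO3→H2SO4 ratio 1:1 ⇒ n(H2SO4) = 6.66716 mol.
Mass of H2SO4 = 6.66716 × 98.076 = 653.888 g.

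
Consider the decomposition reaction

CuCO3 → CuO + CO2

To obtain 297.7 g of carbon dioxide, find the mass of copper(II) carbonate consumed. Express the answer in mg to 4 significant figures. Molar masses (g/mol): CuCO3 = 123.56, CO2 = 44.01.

835800 mg

n(CO2) = 297.70 g / 44.01 g/mol = 6.7644 mol.
From the equation the CO2:CuCO3 mole ratio is 1:1, so n(CuCO3) = 6.7644 × 1/1 = 6.7644 mol.
Mass of CuCO3 = 6.7644 mol × 123.56 g/mol = 835.81 g.
Converting to mg: 835.81 g = 835800 mg.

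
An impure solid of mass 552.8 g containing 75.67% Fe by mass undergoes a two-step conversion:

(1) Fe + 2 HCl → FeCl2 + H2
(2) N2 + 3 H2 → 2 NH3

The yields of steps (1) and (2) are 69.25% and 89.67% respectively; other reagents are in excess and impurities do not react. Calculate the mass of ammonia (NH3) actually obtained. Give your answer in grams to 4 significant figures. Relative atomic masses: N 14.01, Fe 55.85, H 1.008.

Pure Fe = 552.8 × 0.7567 = 418.30 g.
M(Fe) = 55.85 g/mol.
M(NH3) = 14.01 + 3(1.008) = 17.034 g/mol.
n(Fe) = 418.30 / 55.85 = 7.4898 mol.
Step 1 (Fe:H2 = 1:1): theoretical n(H2) = 7.4898 mol; at 69.25% yield, n(H2) = 5.1867 mol.
Step 2 (H2:NH3 = 3:2): theoretical n(NH3) = 3.4578 mol, so theoretical mass = 3.4578 × 17.034 = 58.900 g.
At 89.67% yield, actual mass of NH3 = 58.900 × 0.8967 = 52.815 g.

52.82 g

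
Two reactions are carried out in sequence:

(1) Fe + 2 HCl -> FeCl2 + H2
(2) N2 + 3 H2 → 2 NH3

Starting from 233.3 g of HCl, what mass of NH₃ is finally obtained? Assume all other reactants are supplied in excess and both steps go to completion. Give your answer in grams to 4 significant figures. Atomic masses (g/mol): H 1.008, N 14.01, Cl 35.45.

36.33 g

M(HCl) = 1.008 + 35.45 = 36.458 g/mol.
M(NH3) = 14.01 + 3(1.008) = 17.034 g/mol.
n(HCl) = 233.30 / 36.458 = 6.3991 mol.
Step 1 gives a 2:1 ratio of HCl to H2, so n(H2) = 3.1996 mol.
In step 2 the H2:NH3 ratio is 3:2, so n(NH3) = 2.1330 mol.
Mass of NH3 = 2.1330 × 17.034 = 36.334 g.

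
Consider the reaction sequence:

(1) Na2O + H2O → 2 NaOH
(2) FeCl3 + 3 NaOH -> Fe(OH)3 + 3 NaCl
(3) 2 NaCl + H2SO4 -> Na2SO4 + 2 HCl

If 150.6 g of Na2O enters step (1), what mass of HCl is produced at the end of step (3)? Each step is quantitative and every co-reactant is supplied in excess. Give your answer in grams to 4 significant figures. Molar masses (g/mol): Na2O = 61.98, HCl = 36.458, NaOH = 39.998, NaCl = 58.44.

n(Na2O) = 150.6 / 61.98 = 2.4298 mol.
Reaction (1): Na2O→NaOH ratio 1:2 ⇒ n(NaOH) = 4.8596 mol.
Reaction (2): NaOH→NaCl ratio 3:3 ⇒ n(NaCl) = 4.8596 mol.
Reaction (3): NaCl→HCl ratio 2:2 ⇒ n(HCl) = 4.8596 mol.
Mass of HCl = 4.8596 × 36.458 = 177.17 g.

177.2 g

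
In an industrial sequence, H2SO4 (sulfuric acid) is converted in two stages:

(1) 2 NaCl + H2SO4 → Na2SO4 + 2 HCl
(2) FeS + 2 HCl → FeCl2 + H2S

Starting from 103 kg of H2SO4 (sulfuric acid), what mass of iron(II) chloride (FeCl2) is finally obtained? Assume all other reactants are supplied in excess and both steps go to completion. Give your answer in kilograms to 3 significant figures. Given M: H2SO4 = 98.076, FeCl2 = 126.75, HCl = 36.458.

103 kg = 103000 g.
n(H2SO4) = 103000 / 98.076 = 1050 mol.
Step 1 gives a 1:2 ratio of H2SO4 to HCl, so n(HCl) = 2100 mol.
In step 2 the HCl:FeCl2 ratio is 2:1, so n(FeCl2) = 1050 mol.
Mass of FeCl2 = 1050 × 126.75 = 133100 g = 133 kg.

133 kg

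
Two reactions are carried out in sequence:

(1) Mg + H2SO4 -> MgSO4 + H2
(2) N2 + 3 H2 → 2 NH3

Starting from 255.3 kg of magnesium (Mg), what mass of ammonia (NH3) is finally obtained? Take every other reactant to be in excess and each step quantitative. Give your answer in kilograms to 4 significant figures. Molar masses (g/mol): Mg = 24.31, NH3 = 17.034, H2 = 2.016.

255.3 kg = 255300 g.
n(Mg) = 255300 / 24.31 = 10502 mol.
Step 1 gives a 1:1 ratio of Mg to H2, so n(H2) = 10502 mol.
In step 2 the H2:NH3 ratio is 3:2, so n(NH3) = 7001.2 mol.
Mass of NH3 = 7001.2 × 17.034 = 119260 g = 119.3 kg.

119.3 kg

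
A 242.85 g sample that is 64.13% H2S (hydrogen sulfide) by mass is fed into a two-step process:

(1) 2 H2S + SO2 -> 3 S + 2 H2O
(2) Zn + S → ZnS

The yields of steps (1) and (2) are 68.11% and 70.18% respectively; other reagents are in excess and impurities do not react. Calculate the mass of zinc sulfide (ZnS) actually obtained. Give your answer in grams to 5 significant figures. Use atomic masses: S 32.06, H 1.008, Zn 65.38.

319.30 g

Pure H2S = 242.85 × 0.6413 = 155.740 g.
M(H2S) = 2(1.008) + 32.06 = 34.076 g/mol.
M(ZnS) = 65.38 + 32.06 = 97.44 g/mol.
n(H2S) = 155.740 / 34.076 = 4.57036 mol.
Step 1 (H2S:S = 2:3): theoretical n(S) = 6.85555 mol; at 68.11% yield, n(S) = 4.66931 mol.
Step 2 (S:ZnS = 1:1): theoretical n(ZnS) = 4.66931 mol, so theoretical mass = 4.66931 × 97.44 = 454.978 g.
At 70.18% yield, actual mass of ZnS = 454.978 × 0.7018 = 319.303 g.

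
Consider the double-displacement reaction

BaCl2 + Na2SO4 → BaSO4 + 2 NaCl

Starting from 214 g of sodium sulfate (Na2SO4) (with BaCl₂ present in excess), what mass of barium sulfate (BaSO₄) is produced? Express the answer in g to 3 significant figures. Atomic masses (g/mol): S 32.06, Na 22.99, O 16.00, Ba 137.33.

M(Na2SO4) = 2(22.99) + 32.06 + 4(16.00) = 142.04 g/mol.
M(BaSO4) = 137.33 + 32.06 + 4(16.00) = 233.39 g/mol.
n(Na2SO4) = 214.0 g / 142.04 g/mol = 1.507 mol.
From the equation the Na2SO4:BaSO4 mole ratio is 1:1, so n(BaSO4) = 1.507 × 1/1 = 1.507 mol.
Mass of BaSO4 = 1.507 mol × 233.39 g/mol = 351.6 g.

352 g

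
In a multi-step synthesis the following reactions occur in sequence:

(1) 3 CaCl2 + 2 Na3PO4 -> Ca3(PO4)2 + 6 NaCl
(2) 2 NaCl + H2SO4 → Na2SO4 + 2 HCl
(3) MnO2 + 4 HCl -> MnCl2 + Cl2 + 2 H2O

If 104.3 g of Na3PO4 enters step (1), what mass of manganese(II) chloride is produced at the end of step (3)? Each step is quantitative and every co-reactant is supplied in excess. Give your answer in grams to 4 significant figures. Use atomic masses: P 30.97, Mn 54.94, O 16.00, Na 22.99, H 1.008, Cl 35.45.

60.05 g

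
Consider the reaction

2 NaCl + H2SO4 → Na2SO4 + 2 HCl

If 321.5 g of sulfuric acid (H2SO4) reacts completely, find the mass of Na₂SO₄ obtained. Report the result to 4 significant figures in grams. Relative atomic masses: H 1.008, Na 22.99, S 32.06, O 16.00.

465.6 g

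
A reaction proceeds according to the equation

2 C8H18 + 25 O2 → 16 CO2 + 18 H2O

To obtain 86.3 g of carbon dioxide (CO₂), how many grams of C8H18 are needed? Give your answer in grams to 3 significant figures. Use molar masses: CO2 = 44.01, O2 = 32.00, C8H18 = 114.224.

n(CO2) = 86.30 g / 44.01 g/mol = 1.961 mol.
From the equation the CO2:C8H18 mole ratio is 16:2, so n(C8H18) = 1.961 × 2/16 = 0.2451 mol.
Mass of C8H18 = 0.2451 mol × 114.224 g/mol = 28.00 g.

28.0 g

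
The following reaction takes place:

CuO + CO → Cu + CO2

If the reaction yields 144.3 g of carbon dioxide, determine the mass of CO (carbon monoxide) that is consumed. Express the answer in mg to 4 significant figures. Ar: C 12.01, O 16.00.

91840 mg

M(CO2) = 12.01 + 2(16.00) = 44.01 g/mol.
M(CO) = 12.01 + 16.00 = 28.01 g/mol.
n(CO2) = 144.30 g / 44.01 g/mol = 3.2788 mol.
From the equation the CO2:CO mole ratio is 1:1, so n(CO) = 3.2788 × 1/1 = 3.2788 mol.
Mass of CO = 3.2788 mol × 28.01 g/mol = 91.839 g.
Converting to mg: 91.839 g = 91840 mg.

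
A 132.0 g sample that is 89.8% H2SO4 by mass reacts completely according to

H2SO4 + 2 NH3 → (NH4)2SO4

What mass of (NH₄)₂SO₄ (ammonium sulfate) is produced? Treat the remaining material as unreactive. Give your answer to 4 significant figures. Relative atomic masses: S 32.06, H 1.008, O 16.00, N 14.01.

Mass of pure H2SO4 = 132.0 g × 0.898 = 118.54 g.
M(H2SO4) = 2(1.008) + 32.06 + 4(16.00) = 98.076 g/mol.
M((NH4)2SO4) = 2(14.01) + 8(1.008) + 32.06 + 4(16.00) = 132.144 g/mol.
n(H2SO4) = 118.54 g / 98.076 g/mol = 1.2086 mol.
From the equation the H2SO4:(NH4)2SO4 mole ratio is 1:1, so n((NH4)2SO4) = 1.2086 × 1/1 = 1.2086 mol.
Mass of (NH4)2SO4 = 1.2086 mol × 132.144 g/mol = 159.71 g.

159.7 g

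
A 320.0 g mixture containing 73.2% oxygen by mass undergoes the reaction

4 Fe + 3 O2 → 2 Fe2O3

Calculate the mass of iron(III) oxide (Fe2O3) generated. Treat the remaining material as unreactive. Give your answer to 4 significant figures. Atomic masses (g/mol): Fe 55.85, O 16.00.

Mass of pure O2 = 320.0 g × 0.732 = 234.24 g.
M(O2) = 2(16.00) = 32.00 g/mol.
M(Fe2O3) = 2(55.85) + 3(16.00) = 159.70 g/mol.
n(O2) = 234.24 g / 32.00 g/mol = 7.3200 mol.
From the equation the O2:Fe2O3 mole ratio is 3:2, so n(Fe2O3) = 7.3200 × 2/3 = 4.8800 mol.
Mass of Fe2O3 = 4.8800 mol × 159.70 g/mol = 779.34 g.

779.3 g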